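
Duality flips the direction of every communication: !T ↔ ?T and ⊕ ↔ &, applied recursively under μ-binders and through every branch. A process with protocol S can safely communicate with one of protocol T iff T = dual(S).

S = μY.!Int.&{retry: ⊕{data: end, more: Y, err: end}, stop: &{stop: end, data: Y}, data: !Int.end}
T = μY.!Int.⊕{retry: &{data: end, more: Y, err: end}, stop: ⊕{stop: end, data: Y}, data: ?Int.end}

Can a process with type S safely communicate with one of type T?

NO

μY | μY  match (binder kept)
  !Int | !Int  ✗ same direction on both sides — not dual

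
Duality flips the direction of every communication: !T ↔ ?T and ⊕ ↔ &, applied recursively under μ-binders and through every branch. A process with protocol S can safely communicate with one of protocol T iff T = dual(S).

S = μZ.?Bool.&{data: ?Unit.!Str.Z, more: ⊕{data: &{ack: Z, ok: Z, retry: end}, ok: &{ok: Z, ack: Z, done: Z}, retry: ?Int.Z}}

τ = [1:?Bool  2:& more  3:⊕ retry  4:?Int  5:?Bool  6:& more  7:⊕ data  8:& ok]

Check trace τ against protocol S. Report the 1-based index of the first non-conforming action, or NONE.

@1 ?Bool  ok  residual = &{data: ?Unit.!Str.μZ.…, more: ⊕{data: &{ack: μZ.…, ok: μZ.…, retry: end}, ok: &{ok: μZ.…, ack: μZ.…, done: μZ.…}, retry: ?Int.μZ.…}}
@2 & more  ok  residual = ⊕{data: &{ack: μZ.…, ok: μZ.…, retry: end}, ok: &{ok: μZ.…, ack: μZ.…, done: μZ.…}, retry: ?Int.μZ.…}
@3 ⊕ retry  ok  residual = ?Int.μZ.…
@4 ?Int  ok  residual = μZ.…
@5 ?Bool  ok  residual = &{data: ?Unit.!Str.μZ.…, more: ⊕{data: &{ack: μZ.…, ok: μZ.…, retry: end}, ok: &{ok: μZ.…, ack: μZ.…, done: μZ.…}, retry: ?Int.μZ.…}}
@6 & more  ok  residual = ⊕{data: &{ack: μZ.…, ok: μZ.…, retry: end}, ok: &{ok: μZ.…, ack: μZ.…, done: μZ.…}, retry: ?Int.μZ.…}
@7 ⊕ data  ok  residual = &{ack: μZ.…, ok: μZ.…, retry: end}
@8 & ok  ok  residual = μZ.…
trace exhausted — no violation

NONE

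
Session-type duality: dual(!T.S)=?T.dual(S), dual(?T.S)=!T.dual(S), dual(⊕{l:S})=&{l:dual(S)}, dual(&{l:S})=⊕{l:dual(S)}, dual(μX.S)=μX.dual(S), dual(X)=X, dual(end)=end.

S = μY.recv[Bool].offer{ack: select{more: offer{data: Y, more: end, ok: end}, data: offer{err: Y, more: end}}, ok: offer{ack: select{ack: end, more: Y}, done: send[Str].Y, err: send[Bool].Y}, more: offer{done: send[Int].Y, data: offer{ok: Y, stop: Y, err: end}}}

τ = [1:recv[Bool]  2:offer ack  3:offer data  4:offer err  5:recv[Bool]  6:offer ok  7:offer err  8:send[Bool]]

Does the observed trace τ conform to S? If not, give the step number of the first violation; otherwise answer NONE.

3

step 1: recv[Bool]  match  state: offer{ack: select{more: offer{data: μY.…, more: end, ok: end}, data: offer{err: μY.…, more: end}}, ok: offer{ack: select{ack: end, more: μY.…}, done: send[Str].μY.…, err: send[Bool].μY.…}, more: offer{done: send[Int].μY.…, data: offer{ok: μY.…, stop: μY.…, err: end}}}
step 2: offer ack  match  state: select{more: offer{data: μY.…, more: end, ok: end}, data: offer{err: μY.…, more: end}}
step 3: got offer data, protocol expects select more or select data  ✗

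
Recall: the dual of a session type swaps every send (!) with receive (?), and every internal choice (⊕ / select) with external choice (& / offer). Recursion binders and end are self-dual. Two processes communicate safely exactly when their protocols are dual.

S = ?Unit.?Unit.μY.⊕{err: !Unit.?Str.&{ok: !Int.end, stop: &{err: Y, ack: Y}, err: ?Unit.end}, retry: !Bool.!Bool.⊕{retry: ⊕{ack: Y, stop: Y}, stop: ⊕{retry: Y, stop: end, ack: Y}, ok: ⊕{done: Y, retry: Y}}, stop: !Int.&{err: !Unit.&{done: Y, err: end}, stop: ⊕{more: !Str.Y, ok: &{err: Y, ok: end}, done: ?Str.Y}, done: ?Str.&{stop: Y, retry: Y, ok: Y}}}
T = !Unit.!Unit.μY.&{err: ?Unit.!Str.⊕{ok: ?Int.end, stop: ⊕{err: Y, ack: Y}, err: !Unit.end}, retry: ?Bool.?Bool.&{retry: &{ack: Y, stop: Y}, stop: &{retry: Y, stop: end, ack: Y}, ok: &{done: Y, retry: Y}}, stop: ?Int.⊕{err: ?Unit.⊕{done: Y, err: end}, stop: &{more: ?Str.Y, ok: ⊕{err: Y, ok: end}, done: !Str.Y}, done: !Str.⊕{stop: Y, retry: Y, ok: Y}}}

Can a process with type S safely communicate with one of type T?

?Unit ‖ !Unit  match
  ?Unit ‖ !Unit  match
    μY ‖ μY  match (μ self-dual)
      ⊕{err,retry,stop} ‖ &{err,retry,stop}  match label sets agree
        case err:
          !Unit ‖ ?Unit  match
            ?Str ‖ !Str  match
              &{ok,stop,err} ‖ ⊕{ok,stop,err}  match label sets agree
                case ok:
                  !Int ‖ ?Int  match
                    end ‖ end  match
                case stop:
                  &{err,ack} ‖ ⊕{err,ack}  match label sets agree
                    case err:
                      Y ‖ Y  match
                    case ack:
                      Y ‖ Y  match
                case err:
                  ?Unit ‖ !Unit  match
                    end ‖ end  match
        case retry:
          !Bool ‖ ?Bool  match
            !Bool ‖ ?Bool  match
              ⊕{retry,stop,ok} ‖ &{retry,stop,ok}  match label sets agree
                case retry:
                  ⊕{ack,stop} ‖ &{ack,stop}  match label sets agree
                    case ack:
                      Y ‖ Y  match
                    case stop:
                      Y ‖ Y  match
                case stop:
                  ⊕{retry,stop,ack} ‖ &{retry,stop,ack}  match label sets agree
                    case retry:
                      Y ‖ Y  match
                    case stop:
                      end ‖ end  match
                    case ack:
                      Y ‖ Y  match
                case ok:
                  ⊕{done,retry} ‖ &{done,retry}  match label sets agree
                    case done:
                      Y ‖ Y  match
                    case retry:
                      Y ‖ Y  match
        case stop:
          !Int ‖ ?Int  match
            &{err,stop,done} ‖ ⊕{err,stop,done}  match label sets agree
              case err:
                !Unit ‖ ?Unit  match
                  &{done,err} ‖ ⊕{done,err}  match label sets agree
                    case done:
                      Y ‖ Y  match
                    case err:
                      end ‖ end  match
              case stop:
                ⊕{more,ok,done} ‖ &{more,ok,done}  match label sets agree
                  case more:
                    !Str ‖ ?Str  match
                      Y ‖ Y  match
                  case ok:
                    &{err,ok} ‖ ⊕{err,ok}  match label sets agree
                      case err:
                        Y ‖ Y  match
                      case ok:
                        end ‖ end  match
                  case done:
                    ?Str ‖ !Str  match
                      Y ‖ Y  match
              case done:
                ?Str ‖ !Str  match
                  &{stop,retry,ok} ‖ ⊕{stop,retry,ok}  match label sets agree
                    case stop:
                      Y ‖ Y  match
                    case retry:
                      Y ‖ Y  match
                    case ok:
                      Y ‖ Y  match

YES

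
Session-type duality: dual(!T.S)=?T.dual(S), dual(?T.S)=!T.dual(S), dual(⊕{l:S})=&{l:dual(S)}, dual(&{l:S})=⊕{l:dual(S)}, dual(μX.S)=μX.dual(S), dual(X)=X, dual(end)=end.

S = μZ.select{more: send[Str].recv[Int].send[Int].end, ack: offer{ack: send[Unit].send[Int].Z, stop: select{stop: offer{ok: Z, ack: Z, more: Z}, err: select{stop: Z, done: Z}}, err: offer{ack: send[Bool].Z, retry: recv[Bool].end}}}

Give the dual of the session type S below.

μZ.offer{more: recv[Str].send[Int].recv[Int].end, ack: select{ack: recv[Unit].recv[Int].Z, stop: offer{stop: select{ok: Z, ack: Z, more: Z}, err: offer{stop: Z, done: Z}}, err: select{ack: recv[Bool].Z, retry: send[Bool].end}}}

μZ ↦ μZ  (μ self-dual)
  select{more,ack} ↦ offer{more,ack}  (internal→external)
    case more:
      send[Str] ↦ recv[Str]
        recv[Int] ↦ send[Int]
          send[Int] ↦ recv[Int]
            end ↦ end
    case ack:
      offer{ack,stop,err} ↦ select{ack,stop,err}  (external→internal)
        case ack:
          send[Unit] ↦ recv[Unit]
            send[Int] ↦ recv[Int]
              Z ↦ Z
        case stop:
          select{stop,err} ↦ offer{stop,err}  (internal→external)
            case stop:
              offer{ok,ack,more} ↦ select{ok,ack,more}  (external→internal)
                case ok:
                  Z ↦ Z
                case ack:
                  Z ↦ Z
                case more:
                  Z ↦ Z
            case err:
              select{stop,done} ↦ offer{stop,done}  (internal→external)
                case stop:
                  Z ↦ Z
                case done:
                  Z ↦ Z
        case err:
          offer{ack,retry} ↦ select{ack,retry}  (external→internal)
            case ack:
              send[Bool] ↦ recv[Bool]
                Z ↦ Z
            case retry:
              recv[Bool] ↦ send[Bool]
                end ↦ end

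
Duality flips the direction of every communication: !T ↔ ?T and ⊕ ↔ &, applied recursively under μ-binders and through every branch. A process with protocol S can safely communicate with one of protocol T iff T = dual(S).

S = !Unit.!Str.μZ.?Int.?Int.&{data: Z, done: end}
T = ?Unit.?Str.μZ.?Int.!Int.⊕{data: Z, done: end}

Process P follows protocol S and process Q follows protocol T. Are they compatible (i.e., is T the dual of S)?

NO

!Unit | ?Unit  ok
  !Str | ?Str  ok
    μZ | μZ  ok (binder kept)
      ?Int | ?Int  ✗ same direction on both sides — not dual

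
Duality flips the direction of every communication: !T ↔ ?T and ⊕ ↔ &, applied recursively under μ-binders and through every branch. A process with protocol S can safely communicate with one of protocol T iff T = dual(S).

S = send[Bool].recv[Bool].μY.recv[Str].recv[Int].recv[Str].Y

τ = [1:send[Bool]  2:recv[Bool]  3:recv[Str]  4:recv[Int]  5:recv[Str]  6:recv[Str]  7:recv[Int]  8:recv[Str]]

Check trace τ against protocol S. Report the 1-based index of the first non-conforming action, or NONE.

@1 send[Bool]  ✓  residual = recv[Bool].μY.…
@2 recv[Bool]  ✓  residual = μY.…
@3 recv[Str]  ✓  residual = recv[Int].recv[Str].μY.…
@4 recv[Int]  ✓  residual = recv[Str].μY.…
@5 recv[Str]  ✓  residual = μY.…
@6 recv[Str]  ✓  residual = recv[Int].recv[Str].μY.…
@7 recv[Int]  ✓  residual = recv[Str].μY.…
@8 recv[Str]  ✓  residual = μY.…
trace exhausted — no violation

NONE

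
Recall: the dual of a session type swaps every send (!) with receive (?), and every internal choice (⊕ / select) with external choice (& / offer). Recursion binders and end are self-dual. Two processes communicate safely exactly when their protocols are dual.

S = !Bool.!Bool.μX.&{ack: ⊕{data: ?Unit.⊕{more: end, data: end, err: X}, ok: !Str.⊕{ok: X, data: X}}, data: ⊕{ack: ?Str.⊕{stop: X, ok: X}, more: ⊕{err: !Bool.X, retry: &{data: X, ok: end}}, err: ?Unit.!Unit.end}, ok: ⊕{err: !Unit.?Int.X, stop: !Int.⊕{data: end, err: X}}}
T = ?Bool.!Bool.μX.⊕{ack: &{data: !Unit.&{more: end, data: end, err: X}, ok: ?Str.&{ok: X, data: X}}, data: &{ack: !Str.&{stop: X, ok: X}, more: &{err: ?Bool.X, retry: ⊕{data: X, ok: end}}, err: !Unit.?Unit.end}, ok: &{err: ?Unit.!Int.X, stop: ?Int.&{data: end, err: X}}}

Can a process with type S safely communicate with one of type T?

!Bool ‖ ?Bool  ok
  !Bool ‖ !Bool  ✗ same direction on both sides — not dual

NO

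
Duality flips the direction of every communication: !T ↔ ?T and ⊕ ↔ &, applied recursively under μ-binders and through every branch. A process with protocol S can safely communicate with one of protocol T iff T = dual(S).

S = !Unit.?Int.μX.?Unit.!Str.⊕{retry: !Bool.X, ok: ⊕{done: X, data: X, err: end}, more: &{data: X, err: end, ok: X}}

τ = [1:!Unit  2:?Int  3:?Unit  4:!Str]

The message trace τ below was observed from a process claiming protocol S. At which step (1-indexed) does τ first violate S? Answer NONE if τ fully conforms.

[1] !Unit  ✓  residual = ?Int.μX.…
[2] ?Int  ✓  residual = μX.…
[3] ?Unit  ✓  residual = !Str.⊕{retry: !Bool.μX.…, ok: ⊕{done: μX.…, data: μX.…, err: end}, more: &{data: μX.…, err: end, ok: μX.…}}
[4] !Str  ✓  residual = ⊕{retry: !Bool.μX.…, ok: ⊕{done: μX.…, data: μX.…, err: end}, more: &{data: μX.…, err: end, ok: μX.…}}
τ conforms to S (length 4)

NONE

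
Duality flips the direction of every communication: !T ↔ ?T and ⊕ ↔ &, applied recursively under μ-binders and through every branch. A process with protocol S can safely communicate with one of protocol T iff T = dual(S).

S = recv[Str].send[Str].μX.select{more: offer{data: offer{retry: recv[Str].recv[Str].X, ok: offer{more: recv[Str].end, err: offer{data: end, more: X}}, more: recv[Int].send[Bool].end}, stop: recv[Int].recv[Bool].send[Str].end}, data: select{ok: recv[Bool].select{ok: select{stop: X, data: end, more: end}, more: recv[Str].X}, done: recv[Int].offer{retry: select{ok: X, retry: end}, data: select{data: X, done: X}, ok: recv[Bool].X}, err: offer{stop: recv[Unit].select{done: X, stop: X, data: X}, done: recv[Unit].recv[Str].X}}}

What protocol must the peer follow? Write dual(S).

recv[Str] = send[Str]
  send[Str] = recv[Str]
    μX = μX  (rec unchanged)
      select{more,data} = offer{more,data}  (internal→external)
        [more]
          offer{data,stop} = select{data,stop}  (offer→select)
            [data]
              offer{retry,ok,more} = select{retry,ok,more}  (offer→select)
                [retry]
                  recv[Str] = send[Str]
                    recv[Str] = send[Str]
                      dual(X) = X
                [ok]
                  offer{more,err} = select{more,err}  (offer→select)
                    [more]
                      recv[Str] = send[Str]
                        dual(end) = end
                    [err]
                      offer{data,more} = select{data,more}  (offer→select)
                        [data]
                          dual(end) = end
                        [more]
                          dual(X) = X
                [more]
                  recv[Int] = send[Int]
                    send[Bool] = recv[Bool]
                      dual(end) = end
            [stop]
              recv[Int] = send[Int]
                recv[Bool] = send[Bool]
                  send[Str] = recv[Str]
                    dual(end) = end
        [data]
          select{ok,done,err} = offer{ok,done,err}  (internal→external)
            [ok]
              recv[Bool] = send[Bool]
                select{ok,more} = offer{ok,more}  (internal→external)
                  [ok]
                    select{stop,data,more} = offer{stop,data,more}  (internal→external)
                      [stop]
                        dual(X) = X
                      [data]
                        dual(end) = end
                      [more]
                        dual(end) = end
                  [more]
                    recv[Str] = send[Str]
                      dual(X) = X
            [done]
              recv[Int] = send[Int]
                offer{retry,data,ok} = select{retry,data,ok}  (offer→select)
                  [retry]
                    select{ok,retry} = offer{ok,retry}  (internal→external)
                      [ok]
                        dual(X) = X
                      [retry]
                        dual(end) = end
                  [data]
                    select{data,done} = offer{data,done}  (internal→external)
                      [data]
                        dual(X) = X
                      [done]
                        dual(X) = X
                  [ok]
                    recv[Bool] = send[Bool]
                      dual(X) = X
            [err]
              offer{stop,done} = select{stop,done}  (offer→select)
                [stop]
                  recv[Unit] = send[Unit]
                    select{done,stop,data} = offer{done,stop,data}  (internal→external)
                      [done]
                        dual(X) = X
                      [stop]
                        dual(X) = X
                      [data]
                        dual(X) = X
                [done]
                  recv[Unit] = send[Unit]
                    recv[Str] = send[Str]
                      dual(X) = X

send[Str].recv[Str].μX.offer{more: select{data: select{retry: send[Str].send[Str].X, ok: select{more: send[Str].end, err: select{data: end, more: X}}, more: send[Int].recv[Bool].end}, stop: send[Int].send[Bool].recv[Str].end}, data: offer{ok: send[Bool].offer{ok: offer{stop: X, data: end, more: end}, more: send[Str].X}, done: send[Int].select{retry: offer{ok: X, retry: end}, data: offer{data: X, done: X}, ok: send[Bool].X}, err: select{stop: send[Unit].offer{done: X, stop: X, data: X}, done: send[Unit].send[Str].X}}}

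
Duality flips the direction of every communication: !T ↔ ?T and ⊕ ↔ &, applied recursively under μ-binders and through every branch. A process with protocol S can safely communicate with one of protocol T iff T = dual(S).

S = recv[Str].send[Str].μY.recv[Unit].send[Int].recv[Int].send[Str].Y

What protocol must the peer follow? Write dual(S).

send[Str].recv[Str].μY.send[Unit].recv[Int].send[Int].recv[Str].Y

recv[Str] = send[Str]
  send[Str] = recv[Str]
    μY = μY  (rec unchanged)
      recv[Unit] = send[Unit]
        send[Int] = recv[Int]
          recv[Int] = send[Int]
            send[Str] = recv[Str]
              dual(Y) = Y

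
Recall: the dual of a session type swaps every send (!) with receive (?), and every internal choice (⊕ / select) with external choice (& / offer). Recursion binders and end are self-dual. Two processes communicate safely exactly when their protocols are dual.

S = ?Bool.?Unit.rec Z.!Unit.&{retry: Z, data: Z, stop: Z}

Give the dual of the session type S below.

!Bool.!Unit.rec Z.?Unit.+{retry: Z, data: Z, stop: Z}

?Bool → !Bool
  ?Unit → !Unit
    rec Z → rec Z  (binder kept)
      !Unit → ?Unit
        &{retry,data,stop} → +{retry,data,stop}  (offer→select)
          • retry:
            Z self-dual
          • data:
            Z self-dual
          • stop:
            Z self-dual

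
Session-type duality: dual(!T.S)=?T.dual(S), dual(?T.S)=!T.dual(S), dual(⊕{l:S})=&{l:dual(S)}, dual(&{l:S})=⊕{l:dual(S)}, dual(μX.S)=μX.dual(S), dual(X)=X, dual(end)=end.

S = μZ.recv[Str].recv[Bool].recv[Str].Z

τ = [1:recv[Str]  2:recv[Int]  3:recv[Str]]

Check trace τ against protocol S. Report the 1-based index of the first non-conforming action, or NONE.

[1] recv[Str]  match  now at recv[Bool].recv[Str].μZ.…
[2] got recv[Int], protocol expects recv[Bool]  ✗

2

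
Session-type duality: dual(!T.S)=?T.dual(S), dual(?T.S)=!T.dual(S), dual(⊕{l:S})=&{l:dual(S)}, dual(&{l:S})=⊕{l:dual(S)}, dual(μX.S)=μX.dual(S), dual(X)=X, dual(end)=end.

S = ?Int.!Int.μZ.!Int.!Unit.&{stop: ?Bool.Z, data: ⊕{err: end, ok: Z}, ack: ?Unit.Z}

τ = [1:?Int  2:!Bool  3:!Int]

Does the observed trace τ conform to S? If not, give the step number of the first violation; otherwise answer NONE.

[1] ?Int  ✓  state: !Int.μZ.…
[2] got !Bool, protocol expects !Int  ✗

2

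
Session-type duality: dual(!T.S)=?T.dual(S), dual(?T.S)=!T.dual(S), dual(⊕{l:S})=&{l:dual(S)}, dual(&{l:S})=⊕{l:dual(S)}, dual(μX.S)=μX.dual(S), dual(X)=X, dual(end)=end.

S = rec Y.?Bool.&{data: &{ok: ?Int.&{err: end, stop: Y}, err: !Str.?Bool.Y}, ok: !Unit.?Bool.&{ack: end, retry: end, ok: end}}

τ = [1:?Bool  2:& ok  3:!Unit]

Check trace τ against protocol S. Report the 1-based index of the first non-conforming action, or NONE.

NONE

@1 ?Bool  ok  cont: &{data: &{ok: ?Int.&{err: end, stop: rec Y.…}, err: !Str.?Bool.rec Y.…}, ok: !Unit.?Bool.&{ack: end, retry: end, ok: end}}
@2 & ok  ok  cont: !Unit.?Bool.&{ack: end, retry: end, ok: end}
@3 !Unit  ok  cont: ?Bool.&{ack: end, retry: end, ok: end}
τ conforms to S (length 3)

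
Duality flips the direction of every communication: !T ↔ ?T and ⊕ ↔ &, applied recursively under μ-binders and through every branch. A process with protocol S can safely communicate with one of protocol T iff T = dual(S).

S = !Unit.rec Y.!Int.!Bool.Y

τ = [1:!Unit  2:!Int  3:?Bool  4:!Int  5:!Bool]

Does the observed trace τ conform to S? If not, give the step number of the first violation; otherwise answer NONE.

[1] !Unit  match  now at rec Y.…
[2] !Int  match  now at !Bool.rec Y.…
[3] got ?Bool, protocol expects !Bool  ✗

3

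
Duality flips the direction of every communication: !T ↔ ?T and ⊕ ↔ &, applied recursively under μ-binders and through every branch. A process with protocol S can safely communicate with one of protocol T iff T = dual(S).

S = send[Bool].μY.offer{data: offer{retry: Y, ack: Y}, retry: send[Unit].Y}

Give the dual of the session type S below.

recv[Bool].μY.select{data: select{retry: Y, ack: Y}, retry: recv[Unit].Y}

send[Bool] → recv[Bool]
  μY → μY  (rec unchanged)
    offer{data,retry} → select{data,retry}  (&→⊕)
      • data:
        offer{retry,ack} → select{retry,ack}  (&→⊕)
          • retry:
            Y ↦ Y
          • ack:
            Y ↦ Y
      • retry:
        send[Unit] → recv[Unit]
          Y ↦ Y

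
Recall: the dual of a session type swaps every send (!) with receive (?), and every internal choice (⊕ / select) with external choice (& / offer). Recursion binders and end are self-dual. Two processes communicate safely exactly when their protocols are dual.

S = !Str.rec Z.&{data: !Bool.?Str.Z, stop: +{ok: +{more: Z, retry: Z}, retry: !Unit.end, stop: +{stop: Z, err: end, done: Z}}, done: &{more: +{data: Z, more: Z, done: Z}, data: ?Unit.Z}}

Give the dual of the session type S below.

?Str.rec Z.+{data: ?Bool.!Str.Z, stop: &{ok: &{more: Z, retry: Z}, retry: ?Unit.end, stop: &{stop: Z, err: end, done: Z}}, done: +{more: &{data: Z, more: Z, done: Z}, data: !Unit.Z}}

!Str ↦ ?Str
  rec Z ↦ rec Z  (rec unchanged)
    &{data,stop,done} ↦ +{data,stop,done}  (external→internal)
      case data:
        !Bool ↦ ?Bool
          ?Str ↦ !Str
            Z self-dual
      case stop:
        +{ok,retry,stop} ↦ &{ok,retry,stop}  (⊕→&)
          case ok:
            +{more,retry} ↦ &{more,retry}  (⊕→&)
              case more:
                Z self-dual
              case retry:
                Z self-dual
          case retry:
            !Unit ↦ ?Unit
              end self-dual
          case stop:
            +{stop,err,done} ↦ &{stop,err,done}  (⊕→&)
              case stop:
                Z self-dual
              case err:
                end self-dual
              case done:
                Z self-dual
      case done:
        &{more,data} ↦ +{more,data}  (external→internal)
          case more:
            +{data,more,done} ↦ &{data,more,done}  (⊕→&)
              case data:
                Z self-dual
              case more:
                Z self-dual
              case done:
                Z self-dual
          case data:
            ?Unit ↦ !Unit
              Z self-dual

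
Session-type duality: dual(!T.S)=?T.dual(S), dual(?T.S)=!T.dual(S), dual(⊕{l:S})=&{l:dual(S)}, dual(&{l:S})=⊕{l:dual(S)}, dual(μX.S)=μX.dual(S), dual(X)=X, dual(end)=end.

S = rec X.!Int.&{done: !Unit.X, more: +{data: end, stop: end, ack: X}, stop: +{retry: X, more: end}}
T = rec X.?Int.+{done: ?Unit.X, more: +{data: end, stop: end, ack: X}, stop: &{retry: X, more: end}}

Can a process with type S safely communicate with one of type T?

rec X vs rec X  ok (μ self-dual)
  !Int vs ?Int  ok
    &{done,more,stop} vs +{done,more,stop}  ok labels match
      case done:
        !Unit vs ?Unit  ok
          X vs X  ok
      case more:
        +{data,stop,ack} vs +{data,stop,ack}  ✗ choice polarity not flipped — not dual

NO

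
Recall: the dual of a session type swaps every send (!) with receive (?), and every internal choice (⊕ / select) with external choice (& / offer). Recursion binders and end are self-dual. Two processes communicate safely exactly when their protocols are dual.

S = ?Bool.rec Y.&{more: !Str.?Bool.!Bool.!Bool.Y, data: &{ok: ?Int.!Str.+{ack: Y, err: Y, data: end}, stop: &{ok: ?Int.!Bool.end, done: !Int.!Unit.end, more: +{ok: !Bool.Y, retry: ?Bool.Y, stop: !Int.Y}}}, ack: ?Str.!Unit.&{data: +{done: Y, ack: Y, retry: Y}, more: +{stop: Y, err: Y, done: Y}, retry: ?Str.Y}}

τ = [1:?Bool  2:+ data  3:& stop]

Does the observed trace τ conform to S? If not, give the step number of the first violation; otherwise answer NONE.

step 1: ?Bool  ✓  state: rec Y.…
step 2: got + data, protocol expects & more or & data or & ack  ✗

2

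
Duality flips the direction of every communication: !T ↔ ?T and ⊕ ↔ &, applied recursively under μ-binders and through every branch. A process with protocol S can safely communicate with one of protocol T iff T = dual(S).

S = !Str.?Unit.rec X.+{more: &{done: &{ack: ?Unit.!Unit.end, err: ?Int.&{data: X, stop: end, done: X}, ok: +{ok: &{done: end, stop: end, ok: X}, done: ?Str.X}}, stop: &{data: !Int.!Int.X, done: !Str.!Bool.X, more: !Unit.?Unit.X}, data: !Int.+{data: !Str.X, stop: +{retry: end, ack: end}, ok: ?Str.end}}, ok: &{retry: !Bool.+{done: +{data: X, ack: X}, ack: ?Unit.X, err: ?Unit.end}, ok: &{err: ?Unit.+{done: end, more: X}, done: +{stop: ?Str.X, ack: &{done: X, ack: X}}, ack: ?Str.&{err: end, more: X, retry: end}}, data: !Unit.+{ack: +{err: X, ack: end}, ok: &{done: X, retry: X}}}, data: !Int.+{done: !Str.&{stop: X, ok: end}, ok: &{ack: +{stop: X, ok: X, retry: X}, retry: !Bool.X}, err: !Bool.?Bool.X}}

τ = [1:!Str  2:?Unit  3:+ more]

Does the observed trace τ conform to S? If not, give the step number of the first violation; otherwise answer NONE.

NONE

step 1: !Str  match  state: ?Unit.rec X.…
step 2: ?Unit  match  state: rec X.…
step 3: + more  match  state: &{done: &{ack: ?Unit.!Unit.end, err: ?Int.&{data: rec X.…, stop: end, done: rec X.…}, ok: +{ok: &{done: end, stop: end, ok: rec X.…}, done: ?Str.rec X.…}}, stop: &{data: !Int.!Int.rec X.…, done: !Str.!Bool.rec X.…, more: !Unit.?Unit.rec X.…}, data: !Int.+{data: !Str.rec X.…, stop: +{retry: end, ack: end}, ok: ?Str.end}}
τ conforms to S (length 3)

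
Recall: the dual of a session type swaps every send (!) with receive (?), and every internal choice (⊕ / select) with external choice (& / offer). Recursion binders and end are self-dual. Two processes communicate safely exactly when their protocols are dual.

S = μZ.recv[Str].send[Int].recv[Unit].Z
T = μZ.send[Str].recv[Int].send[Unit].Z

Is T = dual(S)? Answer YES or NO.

μZ | μZ  ok (binder kept)
  recv[Str] | send[Str]  ok
    send[Int] | recv[Int]  ok
      recv[Unit] | send[Unit]  ok
        Z | Z  ok

YES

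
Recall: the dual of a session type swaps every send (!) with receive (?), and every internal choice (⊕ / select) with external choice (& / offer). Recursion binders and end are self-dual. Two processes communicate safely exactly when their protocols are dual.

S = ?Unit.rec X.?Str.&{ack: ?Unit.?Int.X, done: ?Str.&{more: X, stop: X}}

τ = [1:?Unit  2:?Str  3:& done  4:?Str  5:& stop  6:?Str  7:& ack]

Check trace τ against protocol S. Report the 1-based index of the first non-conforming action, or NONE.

NONE

step 1: ?Unit  ok  residual = rec X.…
step 2: ?Str  ok  residual = &{ack: ?Unit.?Int.rec X.…, done: ?Str.&{more: rec X.…, stop: rec X.…}}
step 3: & done  ok  residual = ?Str.&{more: rec X.…, stop: rec X.…}
step 4: ?Str  ok  residual = &{more: rec X.…, stop: rec X.…}
step 5: & stop  ok  residual = rec X.…
step 6: ?Str  ok  residual = &{ack: ?Unit.?Int.rec X.…, done: ?Str.&{more: rec X.…, stop: rec X.…}}
step 7: & ack  ok  residual = ?Unit.?Int.rec X.…
τ conforms to S (length 7)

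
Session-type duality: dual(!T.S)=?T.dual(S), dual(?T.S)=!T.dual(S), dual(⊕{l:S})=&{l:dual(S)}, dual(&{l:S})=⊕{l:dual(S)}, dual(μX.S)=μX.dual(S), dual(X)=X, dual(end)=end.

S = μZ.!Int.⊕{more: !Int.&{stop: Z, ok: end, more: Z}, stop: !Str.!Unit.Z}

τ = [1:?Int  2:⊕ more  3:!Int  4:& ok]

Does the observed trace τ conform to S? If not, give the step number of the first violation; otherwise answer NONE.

@1 got ?Int, protocol expects !Int  ✗

1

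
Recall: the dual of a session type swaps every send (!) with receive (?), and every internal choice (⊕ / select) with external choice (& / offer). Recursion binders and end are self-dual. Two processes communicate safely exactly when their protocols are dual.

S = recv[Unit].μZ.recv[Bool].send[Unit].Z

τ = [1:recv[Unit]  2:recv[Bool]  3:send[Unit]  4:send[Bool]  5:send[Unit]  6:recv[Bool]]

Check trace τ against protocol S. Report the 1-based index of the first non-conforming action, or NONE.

4

[1] recv[Unit]  ok  cont: μZ.…
[2] recv[Bool]  ok  cont: send[Unit].μZ.…
[3] send[Unit]  ok  cont: μZ.…
[4] got send[Bool], protocol expects recv[Bool]  ✗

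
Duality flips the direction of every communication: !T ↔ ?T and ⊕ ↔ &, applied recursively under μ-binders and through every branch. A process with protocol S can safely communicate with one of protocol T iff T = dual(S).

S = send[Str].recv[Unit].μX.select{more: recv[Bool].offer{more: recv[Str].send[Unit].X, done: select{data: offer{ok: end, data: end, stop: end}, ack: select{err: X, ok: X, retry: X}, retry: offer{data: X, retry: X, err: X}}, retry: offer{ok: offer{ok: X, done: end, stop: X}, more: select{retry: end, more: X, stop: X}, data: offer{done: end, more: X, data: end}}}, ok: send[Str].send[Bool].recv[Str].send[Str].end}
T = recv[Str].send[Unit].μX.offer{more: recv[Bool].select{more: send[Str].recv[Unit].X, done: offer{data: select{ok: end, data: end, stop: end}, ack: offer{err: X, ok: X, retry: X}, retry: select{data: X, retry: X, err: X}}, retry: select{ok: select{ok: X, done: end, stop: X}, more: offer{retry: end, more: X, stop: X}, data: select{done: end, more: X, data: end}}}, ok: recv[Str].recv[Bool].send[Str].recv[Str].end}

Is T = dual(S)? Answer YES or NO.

send[Str] vs recv[Str]  ✓
  recv[Unit] vs send[Unit]  ✓
    μX vs μX  ✓ (rec unchanged)
      select{more,ok} vs offer{more,ok}  ✓ label sets agree
        • more:
          recv[Bool] vs recv[Bool]  ✗ same direction on both sides — not dual

NO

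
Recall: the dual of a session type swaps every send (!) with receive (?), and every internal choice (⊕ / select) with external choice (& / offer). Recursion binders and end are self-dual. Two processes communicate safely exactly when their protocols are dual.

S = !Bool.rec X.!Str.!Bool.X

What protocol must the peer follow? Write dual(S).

?Bool.rec X.?Str.?Bool.X

!Bool = ?Bool
  rec X = rec X  (rec unchanged)
    !Str = ?Str
      !Bool = ?Bool
        X self-dual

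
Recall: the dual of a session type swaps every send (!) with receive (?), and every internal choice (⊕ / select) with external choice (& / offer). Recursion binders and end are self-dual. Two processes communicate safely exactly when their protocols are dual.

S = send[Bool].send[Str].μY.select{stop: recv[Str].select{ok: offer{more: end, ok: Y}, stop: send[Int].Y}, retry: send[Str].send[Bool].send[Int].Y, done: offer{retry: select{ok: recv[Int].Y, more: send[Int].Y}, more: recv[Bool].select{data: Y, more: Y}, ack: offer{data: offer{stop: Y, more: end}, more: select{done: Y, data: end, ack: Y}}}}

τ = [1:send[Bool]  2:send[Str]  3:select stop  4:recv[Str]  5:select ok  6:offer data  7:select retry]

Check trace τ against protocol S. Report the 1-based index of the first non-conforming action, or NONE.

@1 send[Bool]  match  now at send[Str].μY.…
@2 send[Str]  match  now at μY.…
@3 select stop  match  now at recv[Str].select{ok: offer{more: end, ok: μY.…}, stop: send[Int].μY.…}
@4 recv[Str]  match  now at select{ok: offer{more: end, ok: μY.…}, stop: send[Int].μY.…}
@5 select ok  match  now at offer{more: end, ok: μY.…}
@6 got offer data, protocol expects offer more or offer ok  ✗

6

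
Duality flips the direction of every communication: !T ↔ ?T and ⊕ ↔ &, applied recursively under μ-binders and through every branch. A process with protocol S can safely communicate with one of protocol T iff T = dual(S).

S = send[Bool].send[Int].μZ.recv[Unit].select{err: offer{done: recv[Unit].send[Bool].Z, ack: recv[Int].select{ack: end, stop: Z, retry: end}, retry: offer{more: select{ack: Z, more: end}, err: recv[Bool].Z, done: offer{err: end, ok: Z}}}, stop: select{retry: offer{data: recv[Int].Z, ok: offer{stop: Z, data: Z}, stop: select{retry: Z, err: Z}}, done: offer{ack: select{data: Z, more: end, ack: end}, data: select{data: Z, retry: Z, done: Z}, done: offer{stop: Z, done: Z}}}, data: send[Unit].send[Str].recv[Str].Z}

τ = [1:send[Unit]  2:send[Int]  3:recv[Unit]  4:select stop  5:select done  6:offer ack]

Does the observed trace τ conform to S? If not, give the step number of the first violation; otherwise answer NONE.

step 1: got send[Unit], protocol expects send[Bool]  ✗

1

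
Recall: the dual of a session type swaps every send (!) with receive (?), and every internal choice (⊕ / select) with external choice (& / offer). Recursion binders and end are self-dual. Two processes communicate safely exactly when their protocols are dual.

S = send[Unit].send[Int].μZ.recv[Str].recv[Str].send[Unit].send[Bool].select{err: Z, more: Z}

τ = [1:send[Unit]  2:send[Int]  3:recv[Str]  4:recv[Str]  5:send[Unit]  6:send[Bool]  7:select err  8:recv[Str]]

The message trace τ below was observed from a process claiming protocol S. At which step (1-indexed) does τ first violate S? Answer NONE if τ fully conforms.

NONE

step 1: send[Unit]  ok  state: send[Int].μZ.…
step 2: send[Int]  ok  state: μZ.…
step 3: recv[Str]  ok  state: recv[Str].send[Unit].send[Bool].select{err: μZ.…, more: μZ.…}
step 4: recv[Str]  ok  state: send[Unit].send[Bool].select{err: μZ.…, more: μZ.…}
step 5: send[Unit]  ok  state: send[Bool].select{err: μZ.…, more: μZ.…}
step 6: send[Bool]  ok  state: select{err: μZ.…, more: μZ.…}
step 7: select err  ok  state: μZ.…
step 8: recv[Str]  ok  state: recv[Str].send[Unit].send[Bool].select{err: μZ.…, more: μZ.…}
trace exhausted — no violation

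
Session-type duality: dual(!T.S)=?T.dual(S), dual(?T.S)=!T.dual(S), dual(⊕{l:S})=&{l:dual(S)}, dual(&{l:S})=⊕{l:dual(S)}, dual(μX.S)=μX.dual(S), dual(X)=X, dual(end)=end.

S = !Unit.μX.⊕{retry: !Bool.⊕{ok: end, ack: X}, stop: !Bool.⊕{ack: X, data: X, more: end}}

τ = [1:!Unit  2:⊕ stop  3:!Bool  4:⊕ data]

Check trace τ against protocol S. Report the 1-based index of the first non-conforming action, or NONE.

NONE

[1] !Unit  match  now at μX.…
[2] ⊕ stop  match  now at !Bool.⊕{ack: μX.…, data: μX.…, more: end}
[3] !Bool  match  now at ⊕{ack: μX.…, data: μX.…, more: end}
[4] ⊕ data  match  now at μX.…
all 4 steps conform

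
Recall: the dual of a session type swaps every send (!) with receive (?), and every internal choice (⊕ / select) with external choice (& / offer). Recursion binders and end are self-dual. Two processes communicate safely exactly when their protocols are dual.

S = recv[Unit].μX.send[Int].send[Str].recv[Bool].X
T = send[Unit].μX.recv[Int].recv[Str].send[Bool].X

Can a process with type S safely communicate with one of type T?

YES

recv[Unit] ‖ send[Unit]  ok
  μX ‖ μX  ok (binder kept)
    send[Int] ‖ recv[Int]  ok
      send[Str] ‖ recv[Str]  ok
        recv[Bool] ‖ send[Bool]  ok
          X ‖ X  ok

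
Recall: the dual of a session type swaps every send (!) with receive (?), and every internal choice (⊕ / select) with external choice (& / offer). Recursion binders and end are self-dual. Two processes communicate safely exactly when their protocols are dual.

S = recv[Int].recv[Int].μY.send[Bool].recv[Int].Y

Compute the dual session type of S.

recv[Int] ↦ send[Int]
  recv[Int] ↦ send[Int]
    μY ↦ μY  (binder kept)
      send[Bool] ↦ recv[Bool]
        recv[Int] ↦ send[Int]
          Y self-dual

send[Int].send[Int].μY.recv[Bool].send[Int].Y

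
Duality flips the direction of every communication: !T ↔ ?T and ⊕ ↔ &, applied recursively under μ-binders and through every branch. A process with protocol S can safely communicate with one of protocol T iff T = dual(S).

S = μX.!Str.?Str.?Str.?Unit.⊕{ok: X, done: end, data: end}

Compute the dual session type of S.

μX.?Str.!Str.!Str.!Unit.&{ok: X, done: end, data: end}

μX = μX  (rec unchanged)
  !Str = ?Str
    ?Str = !Str
      ?Str = !Str
        ?Unit = !Unit
          ⊕{ok,done,data} = &{ok,done,data}  (⊕→&)
            case ok:
              X ↦ X
            case done:
              end ↦ end
            case data:
              end ↦ end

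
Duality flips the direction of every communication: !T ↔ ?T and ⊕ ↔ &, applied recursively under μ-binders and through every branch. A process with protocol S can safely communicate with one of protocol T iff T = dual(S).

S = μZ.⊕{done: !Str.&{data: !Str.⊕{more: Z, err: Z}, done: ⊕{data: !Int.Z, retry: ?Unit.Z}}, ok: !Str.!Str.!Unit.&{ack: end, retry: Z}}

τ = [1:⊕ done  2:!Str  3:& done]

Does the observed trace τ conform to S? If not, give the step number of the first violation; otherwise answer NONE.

NONE

[1] ⊕ done  ✓  now at !Str.&{data: !Str.⊕{more: μZ.…, err: μZ.…}, done: ⊕{data: !Int.μZ.…, retry: ?Unit.μZ.…}}
[2] !Str  ✓  now at &{data: !Str.⊕{more: μZ.…, err: μZ.…}, done: ⊕{data: !Int.μZ.…, retry: ?Unit.μZ.…}}
[3] & done  ✓  now at ⊕{data: !Int.μZ.…, retry: ?Unit.μZ.…}
trace exhausted — no violation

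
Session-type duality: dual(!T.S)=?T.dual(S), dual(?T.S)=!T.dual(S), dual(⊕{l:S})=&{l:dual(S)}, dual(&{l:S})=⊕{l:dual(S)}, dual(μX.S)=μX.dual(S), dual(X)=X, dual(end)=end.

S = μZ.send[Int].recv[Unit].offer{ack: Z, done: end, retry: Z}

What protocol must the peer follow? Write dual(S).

μZ → μZ  (rec unchanged)
  send[Int] → recv[Int]
    recv[Unit] → send[Unit]
      offer{ack,done,retry} → select{ack,done,retry}  (&→⊕)
        [ack]
          Z self-dual
        [done]
          end self-dual
        [retry]
          Z self-dual

μZ.recv[Int].send[Unit].select{ack: Z, done: end, retry: Z}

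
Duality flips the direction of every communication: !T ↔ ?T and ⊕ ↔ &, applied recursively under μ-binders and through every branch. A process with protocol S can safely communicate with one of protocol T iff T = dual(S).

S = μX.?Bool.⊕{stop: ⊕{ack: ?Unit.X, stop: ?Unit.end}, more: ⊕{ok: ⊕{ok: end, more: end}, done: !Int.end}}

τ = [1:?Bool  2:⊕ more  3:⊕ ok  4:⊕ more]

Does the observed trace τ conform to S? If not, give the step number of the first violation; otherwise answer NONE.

NONE

[1] ?Bool  match  cont: ⊕{stop: ⊕{ack: ?Unit.μX.…, stop: ?Unit.end}, more: ⊕{ok: ⊕{ok: end, more: end}, done: !Int.end}}
[2] ⊕ more  match  cont: ⊕{ok: ⊕{ok: end, more: end}, done: !Int.end}
[3] ⊕ ok  match  cont: ⊕{ok: end, more: end}
[4] ⊕ more  match  cont: end
all 4 steps conform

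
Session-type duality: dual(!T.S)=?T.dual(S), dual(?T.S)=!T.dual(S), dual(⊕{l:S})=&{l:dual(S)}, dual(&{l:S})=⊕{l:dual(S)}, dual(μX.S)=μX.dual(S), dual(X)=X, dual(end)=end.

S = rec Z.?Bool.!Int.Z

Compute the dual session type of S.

rec Z.!Bool.?Int.Z

rec Z → rec Z  (rec unchanged)
  ?Bool → !Bool
    !Int → ?Int
      Z self-dual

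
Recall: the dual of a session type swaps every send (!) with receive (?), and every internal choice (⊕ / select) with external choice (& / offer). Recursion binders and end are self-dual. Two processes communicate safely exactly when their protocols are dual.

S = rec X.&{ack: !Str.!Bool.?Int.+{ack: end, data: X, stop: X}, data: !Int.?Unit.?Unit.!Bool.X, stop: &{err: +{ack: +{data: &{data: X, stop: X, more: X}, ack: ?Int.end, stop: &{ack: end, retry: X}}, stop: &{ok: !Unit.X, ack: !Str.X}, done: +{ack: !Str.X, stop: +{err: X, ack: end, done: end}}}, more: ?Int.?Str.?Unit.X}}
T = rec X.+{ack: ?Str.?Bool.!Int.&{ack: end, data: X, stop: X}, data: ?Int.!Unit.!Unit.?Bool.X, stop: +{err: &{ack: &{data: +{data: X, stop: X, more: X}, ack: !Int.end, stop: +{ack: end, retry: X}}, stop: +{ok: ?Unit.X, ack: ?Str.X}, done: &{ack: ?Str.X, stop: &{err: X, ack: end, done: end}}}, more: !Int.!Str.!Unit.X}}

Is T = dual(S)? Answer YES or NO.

YES

rec X vs rec X  ✓ (μ self-dual)
  &{ack,data,stop} vs +{ack,data,stop}  ✓ labels match
    case ack:
      !Str vs ?Str  ✓
        !Bool vs ?Bool  ✓
          ?Int vs !Int  ✓
            +{ack,data,stop} vs &{ack,data,stop}  ✓ labels match
              case ack:
                end vs end  ✓
              case data:
                X vs X  ✓
              case stop:
                X vs X  ✓
    case data:
      !Int vs ?Int  ✓
        ?Unit vs !Unit  ✓
          ?Unit vs !Unit  ✓
            !Bool vs ?Bool  ✓
              X vs X  ✓
    case stop:
      &{err,more} vs +{err,more}  ✓ labels match
        case err:
          +{ack,stop,done} vs &{ack,stop,done}  ✓ labels match
            case ack:
              +{data,ack,stop} vs &{data,ack,stop}  ✓ labels match
                case data:
                  &{data,stop,more} vs +{data,stop,more}  ✓ labels match
                    case data:
                      X vs X  ✓
                    case stop:
                      X vs X  ✓
                    case more:
                      X vs X  ✓
                case ack:
                  ?Int vs !Int  ✓
                    end vs end  ✓
                case stop:
                  &{ack,retry} vs +{ack,retry}  ✓ labels match
                    case ack:
                      end vs end  ✓
                    case retry:
                      X vs X  ✓
            case stop:
              &{ok,ack} vs +{ok,ack}  ✓ labels match
                case ok:
                  !Unit vs ?Unit  ✓
                    X vs X  ✓
                case ack:
                  !Str vs ?Str  ✓
                    X vs X  ✓
            case done:
              +{ack,stop} vs &{ack,stop}  ✓ labels match
                case ack:
                  !Str vs ?Str  ✓
                    X vs X  ✓
                case stop:
                  +{err,ack,done} vs &{err,ack,done}  ✓ labels match
                    case err:
                      X vs X  ✓
                    case ack:
                      end vs end  ✓
                    case done:
                      end vs end  ✓
        case more:
          ?Int vs !Int  ✓
            ?Str vs !Str  ✓
              ?Unit vs !Unit  ✓
                X vs X  ✓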